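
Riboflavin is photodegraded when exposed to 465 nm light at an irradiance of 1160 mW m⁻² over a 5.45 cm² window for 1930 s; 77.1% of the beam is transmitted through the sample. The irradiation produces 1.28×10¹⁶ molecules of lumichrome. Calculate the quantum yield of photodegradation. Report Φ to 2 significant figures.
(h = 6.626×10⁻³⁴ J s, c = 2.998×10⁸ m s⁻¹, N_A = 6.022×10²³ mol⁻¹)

Product: 1.28×10¹⁶ / 6.022×10²³ = 2.126×10⁻⁸ mol.
Photon energy at 465 nm: hc/λ = (6.626×10⁻³⁴)(2.998×10⁸)/(465×10⁻⁹) = 4.272×10⁻¹⁹ J.
Energy delivered: (1160 mW m⁻²)(5.45×10⁻⁴ m²)(1930 s) = 1.220 J.
Photons incident: 1.220 / 4.272×10⁻¹⁹ = 2.856×10¹⁸, i.e. 2.856×10¹⁸/6.022×10²³ = 4.743×10⁻⁶ mol.
Fraction absorbed: 1 − 77.1/100 = 0.2290.
Photons absorbed: 0.2290 × 4.743×10⁻⁶ = 1.086×10⁻⁶ mol.
Φ = 2.126×10⁻⁸ mol / 1.086×10⁻⁶ mol photons = 0.020.

Φ = 0.020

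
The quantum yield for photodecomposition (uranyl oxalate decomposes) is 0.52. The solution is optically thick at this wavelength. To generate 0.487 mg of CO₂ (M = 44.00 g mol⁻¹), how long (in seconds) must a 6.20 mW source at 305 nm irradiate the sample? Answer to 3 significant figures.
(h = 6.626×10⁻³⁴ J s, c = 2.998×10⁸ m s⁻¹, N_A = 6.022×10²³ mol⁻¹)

Product: 0.487 mg / 44.00 g mol⁻¹ = 1.107×10⁻⁵ mol.
Photons that must be absorbed: 1.107×10⁻⁵ / 0.52 = 2.129×10⁻⁵ mol.
Photon energy: hc/λ = 6.513×10⁻¹⁹ J; per mole, 3.922×10⁵ J mol⁻¹.
Energy required: 2.129×10⁻⁵ × 3.922×10⁵ = 8.350 J.
Time: 8.350 J / 0.0062 W = 1350 s.

t ≈ 1350 s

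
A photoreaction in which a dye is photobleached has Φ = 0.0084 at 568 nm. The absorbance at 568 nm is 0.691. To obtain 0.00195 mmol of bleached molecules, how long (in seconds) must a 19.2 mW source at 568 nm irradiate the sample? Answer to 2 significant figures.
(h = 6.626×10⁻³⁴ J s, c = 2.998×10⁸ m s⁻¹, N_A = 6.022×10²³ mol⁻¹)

t ≈ 3200 s

Product: 0.00195 mmol = 1.95×10⁻⁶ mol.
Photons that must be absorbed: 1.95×10⁻⁶ / 0.0084 = 2.321×10⁻⁴ mol.
Fraction absorbed: 1 − 10^(−0.691) = 0.7963.
Incident photons needed: 2.321×10⁻⁴ / 0.7963 = 2.915×10⁻⁴ mol.
Photon energy: hc/λ = 3.497×10⁻¹⁹ J; per mole, 2.106×10⁵ J mol⁻¹.
Energy required: 2.915×10⁻⁴ × 2.106×10⁵ = 61.39 J.
Time: 61.39 J / 0.0192 W = 3200 s.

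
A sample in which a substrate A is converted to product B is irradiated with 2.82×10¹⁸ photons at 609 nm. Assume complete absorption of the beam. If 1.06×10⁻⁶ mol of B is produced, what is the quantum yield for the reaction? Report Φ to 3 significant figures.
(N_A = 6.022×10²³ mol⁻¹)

Moles of photons: 2.82×10¹⁸ / 6.022×10²³ = 4.683×10⁻⁶ mol.
Φ = 1.06×10⁻⁶ mol / 4.683×10⁻⁶ mol photons = 0.226.

Φ = 0.226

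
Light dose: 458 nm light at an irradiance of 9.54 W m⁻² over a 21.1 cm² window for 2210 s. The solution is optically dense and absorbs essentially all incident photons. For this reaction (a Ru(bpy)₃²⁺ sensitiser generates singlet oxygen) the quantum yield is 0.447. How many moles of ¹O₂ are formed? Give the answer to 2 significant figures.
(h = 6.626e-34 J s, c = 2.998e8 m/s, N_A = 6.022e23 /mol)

7.6e-5 mol

Photon energy at 458 nm: hc/λ = (6.626e-34)(2.998e8)/(458e-9) = 4.337e-19 J.
Energy delivered: (9.54 W m⁻²)(21.1e-4 m²)(2210 s) = 44.49 J.
Photons incident: 44.49 / 4.337e-19 = 1.026e20, i.e. 1.026e20/6.022e23 = 1.704e-4 mol.
Product: Φ × n_abs = 0.447 × 1.704e-4 = 7.617e-5 mol.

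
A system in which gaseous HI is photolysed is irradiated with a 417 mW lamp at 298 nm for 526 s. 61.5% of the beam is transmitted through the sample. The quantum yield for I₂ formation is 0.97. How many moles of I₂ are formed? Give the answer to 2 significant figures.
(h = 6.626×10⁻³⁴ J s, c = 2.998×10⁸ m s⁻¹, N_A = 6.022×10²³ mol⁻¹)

2.0×10⁻⁴ mol

Photon energy at 298 nm: hc/λ = (6.626×10⁻³⁴)(2.998×10⁸)/(298×10⁻⁹) = 6.666×10⁻¹⁹ J.
Energy delivered: (417 mW)(526 s) = 219.3 J.
Photons incident: 219.3 / 6.666×10⁻¹⁹ = 3.290×10²⁰, i.e. 3.290×10²⁰/6.022×10²³ = 5.463×10⁻⁴ mol.
Fraction absorbed: 1 − 61.5/100 = 0.3850.
Photons absorbed: 0.3850 × 5.463×10⁻⁴ = 2.103×10⁻⁴ mol.
Product: Φ × n_abs = 0.97 × 2.103×10⁻⁴ = 2.040×10⁻⁴ mol.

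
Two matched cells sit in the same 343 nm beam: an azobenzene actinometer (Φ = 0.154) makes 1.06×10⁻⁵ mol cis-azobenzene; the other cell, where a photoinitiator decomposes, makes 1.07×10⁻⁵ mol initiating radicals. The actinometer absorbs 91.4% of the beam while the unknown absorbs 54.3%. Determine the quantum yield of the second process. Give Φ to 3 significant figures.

Φ = 0.262

Photons absorbed by the actinometer: 1.06×10⁻⁵ / 0.154 = 6.883×10⁻⁵ mol.
Incident flux: 6.883×10⁻⁵ / 0.914 = 7.531×10⁻⁵ einstein.
Absorbed by unknown: 0.543 × 7.531×10⁻⁵ = 4.089×10⁻⁵ mol.
Φ(unknown) = 1.07×10⁻⁵ / 4.089×10⁻⁵ = 0.262.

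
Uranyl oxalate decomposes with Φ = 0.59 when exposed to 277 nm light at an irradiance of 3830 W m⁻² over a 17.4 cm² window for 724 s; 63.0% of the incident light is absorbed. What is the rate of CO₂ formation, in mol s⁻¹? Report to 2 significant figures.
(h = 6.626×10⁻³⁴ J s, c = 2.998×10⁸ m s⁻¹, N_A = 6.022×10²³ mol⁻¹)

Photon energy at 277 nm: hc/λ = (6.626×10⁻³⁴)(2.998×10⁸)/(277×10⁻⁹) = 7.171×10⁻¹⁹ J.
Energy delivered: (3830 W m⁻²)(17.4×10⁻⁴ m²)(724 s) = 4825 J.
Photons incident: 4825 / 7.171×10⁻¹⁹ = 6.728×10²¹, i.e. 6.728×10²¹/6.022×10²³ = 0.01117 mol.
Photons absorbed: 0.630 × 0.01117 = 0.007037 mol.
Product formed: 0.59 × 0.007037 = 0.004152 mol.
Rate: 0.004152 / 724 s = 5.7×10⁻⁶ mol s⁻¹.

5.7×10⁻⁶ mol s⁻¹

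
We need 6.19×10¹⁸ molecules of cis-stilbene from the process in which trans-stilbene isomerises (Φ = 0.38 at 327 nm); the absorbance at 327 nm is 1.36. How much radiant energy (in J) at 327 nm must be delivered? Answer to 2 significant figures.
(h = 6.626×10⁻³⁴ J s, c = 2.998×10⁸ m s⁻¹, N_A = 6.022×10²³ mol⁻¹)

Product: 6.19×10¹⁸ / 6.022×10²³ = 1.028×10⁻⁵ mol.
Photons that must be absorbed: 1.028×10⁻⁵ / 0.38 = 2.705×10⁻⁵ mol.
Fraction absorbed: 1 − 10^(−1.36) = 0.9563.
Incident photons needed: 2.705×10⁻⁵ / 0.9563 = 2.829×10⁻⁵ mol.
Photon energy: hc/λ = 6.075×10⁻¹⁹ J; per mole, 3.658×10⁵ J mol⁻¹.
Energy required: 2.829×10⁻⁵ × 3.658×10⁵ = 10 J.

10 J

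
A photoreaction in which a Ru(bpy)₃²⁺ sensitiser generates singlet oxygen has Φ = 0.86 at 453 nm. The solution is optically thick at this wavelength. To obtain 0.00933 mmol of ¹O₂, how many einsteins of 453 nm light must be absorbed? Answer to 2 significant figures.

Product: 0.00933 mmol = 9.33×10⁻⁶ mol.
Photons that must be absorbed: 9.33×10⁻⁶ / 0.86 = 1.085×10⁻⁵ mol.

1.1×10⁻⁵ einstein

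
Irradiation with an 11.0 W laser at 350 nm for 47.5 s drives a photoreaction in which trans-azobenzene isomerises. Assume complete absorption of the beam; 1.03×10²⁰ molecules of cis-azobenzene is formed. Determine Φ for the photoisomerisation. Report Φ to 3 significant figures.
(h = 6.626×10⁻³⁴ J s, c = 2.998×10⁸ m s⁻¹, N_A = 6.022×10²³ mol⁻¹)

Product: 1.03×10²⁰ / 6.022×10²³ = 1.710×10⁻⁴ mol.
Photon energy at 350 nm: hc/λ = (6.626×10⁻³⁴)(2.998×10⁸)/(350×10⁻⁹) = 5.676×10⁻¹⁹ J.
Energy delivered: (11.0 W)(47.5 s) = 522.5 J.
Photons incident: 522.5 / 5.676×10⁻¹⁹ = 9.205×10²⁰, i.e. 9.205×10²⁰/6.022×10²³ = 0.001529 mol.
Φ = 1.710×10⁻⁴ mol / 0.001529 mol photons = 0.112.

Φ = 0.112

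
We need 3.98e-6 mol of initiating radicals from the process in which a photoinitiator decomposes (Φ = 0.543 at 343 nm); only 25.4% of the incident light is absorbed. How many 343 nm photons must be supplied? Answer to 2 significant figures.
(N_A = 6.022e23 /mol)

1.7e19 photons

Photons that must be absorbed: 3.98e-6 / 0.543 = 7.330e-6 mol.
Incident photons needed: 7.330e-6 / 0.254 = 2.886e-5 mol.
Photon count: 2.886e-5 × 6.022e23 = 1.7e19.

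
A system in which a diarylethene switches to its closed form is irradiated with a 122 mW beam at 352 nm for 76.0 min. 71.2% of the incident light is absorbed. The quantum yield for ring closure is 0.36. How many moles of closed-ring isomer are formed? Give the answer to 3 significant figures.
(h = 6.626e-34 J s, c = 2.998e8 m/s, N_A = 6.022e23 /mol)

Photon energy at 352 nm: hc/λ = (6.626e-34)(2.998e8)/(352e-9) = 5.643e-19 J.
Energy delivered: (122 mW)(4560 s) = 556.3 J.
Photons incident: 556.3 / 5.643e-19 = 9.858e20, i.e. 9.858e20/6.022e23 = 0.001637 mol.
Photons absorbed: 0.712 × 0.001637 = 0.001166 mol.
Product: Φ × n_abs = 0.36 × 0.001166 = 4.198e-4 mol.

4.20e-4 mol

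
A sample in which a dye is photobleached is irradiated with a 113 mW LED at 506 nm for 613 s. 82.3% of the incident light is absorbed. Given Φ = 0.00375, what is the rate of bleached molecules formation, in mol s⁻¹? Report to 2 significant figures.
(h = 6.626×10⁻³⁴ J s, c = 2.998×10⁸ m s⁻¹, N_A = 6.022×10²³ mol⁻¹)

1.5×10⁻⁹ mol s⁻¹

Photon energy at 506 nm: hc/λ = (6.626×10⁻³⁴)(2.998×10⁸)/(506×10⁻⁹) = 3.926×10⁻¹⁹ J.
Energy delivered: (113 mW)(613 s) = 69.27 J.
Photons incident: 69.27 / 3.926×10⁻¹⁹ = 1.764×10²⁰, i.e. 1.764×10²⁰/6.022×10²³ = 2.929×10⁻⁴ mol.
Photons absorbed: 0.823 × 2.929×10⁻⁴ = 2.411×10⁻⁴ mol.
Product formed: 0.00375 × 2.411×10⁻⁴ = 9.041×10⁻⁷ mol.
Rate: 9.041×10⁻⁷ / 613 s = 1.5×10⁻⁹ mol s⁻¹.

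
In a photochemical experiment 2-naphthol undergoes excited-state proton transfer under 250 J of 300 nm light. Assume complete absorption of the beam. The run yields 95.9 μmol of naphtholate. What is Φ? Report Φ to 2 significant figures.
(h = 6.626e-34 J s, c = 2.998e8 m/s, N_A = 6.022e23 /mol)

Product: 95.9 μmol = 9.59e-5 mol.
Photon energy at 300 nm: hc/λ = (6.626e-34)(2.998e8)/(300e-9) = 6.622e-19 J.
Photons incident: 250 / 6.622e-19 = 3.775e20, i.e. 3.775e20/6.022e23 = 6.269e-4 mol.
Φ = 9.59e-5 mol / 6.269e-4 mol photons = 0.15.

Φ = 0.15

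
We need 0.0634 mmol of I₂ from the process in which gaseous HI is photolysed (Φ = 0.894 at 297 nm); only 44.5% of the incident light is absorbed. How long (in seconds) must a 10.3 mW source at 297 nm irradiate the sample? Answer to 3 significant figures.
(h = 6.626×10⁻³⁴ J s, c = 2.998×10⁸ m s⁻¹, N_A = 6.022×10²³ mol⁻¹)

Product: 0.0634 mmol = 6.34×10⁻⁵ mol.
Photons that must be absorbed: 6.34×10⁻⁵ / 0.894 = 7.092×10⁻⁵ mol.
Incident photons needed: 7.092×10⁻⁵ / 0.445 = 1.594×10⁻⁴ mol.
Photon energy: hc/λ = 6.688×10⁻¹⁹ J; per mole, 4.028×10⁵ J mol⁻¹.
Energy required: 1.594×10⁻⁴ × 4.028×10⁵ = 64.21 J.
Time: 64.21 J / 0.0103 W = 6230 s.

t ≈ 6230 s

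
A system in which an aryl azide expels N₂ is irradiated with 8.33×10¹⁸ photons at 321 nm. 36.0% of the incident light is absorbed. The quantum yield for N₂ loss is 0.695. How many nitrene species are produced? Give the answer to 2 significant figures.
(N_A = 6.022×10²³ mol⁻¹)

2.1×10¹⁸ species

Moles of photons: 8.33×10¹⁸ / 6.022×10²³ = 1.383×10⁻⁵ mol.
Photons absorbed: 0.360 × 1.383×10⁻⁵ = 4.979×10⁻⁶ mol.
Product: Φ × n_abs = 0.695 × 4.979×10⁻⁶ = 3.460×10⁻⁶ mol.
As a count: 3.460×10⁻⁶ × 6.022×10²³ = 2.1×10¹⁸.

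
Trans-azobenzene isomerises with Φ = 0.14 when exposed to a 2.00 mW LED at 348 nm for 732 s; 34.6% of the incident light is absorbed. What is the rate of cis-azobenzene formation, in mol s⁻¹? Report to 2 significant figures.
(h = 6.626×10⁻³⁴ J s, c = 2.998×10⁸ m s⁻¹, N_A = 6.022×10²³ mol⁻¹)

2.8×10⁻¹⁰ mol s⁻¹

Photon energy at 348 nm: hc/λ = (6.626×10⁻³⁴)(2.998×10⁸)/(348×10⁻⁹) = 5.708×10⁻¹⁹ J.
Energy delivered: (2.00 mW)(732 s) = 1.464 J.
Photons incident: 1.464 / 5.708×10⁻¹⁹ = 2.565×10¹⁸, i.e. 2.565×10¹⁸/6.022×10²³ = 4.259×10⁻⁶ mol.
Photons absorbed: 0.346 × 4.259×10⁻⁶ = 1.474×10⁻⁶ mol.
Product formed: 0.14 × 1.474×10⁻⁶ = 2.064×10⁻⁷ mol.
Rate: 2.064×10⁻⁷ / 732 s = 2.8×10⁻¹⁰ mol s⁻¹.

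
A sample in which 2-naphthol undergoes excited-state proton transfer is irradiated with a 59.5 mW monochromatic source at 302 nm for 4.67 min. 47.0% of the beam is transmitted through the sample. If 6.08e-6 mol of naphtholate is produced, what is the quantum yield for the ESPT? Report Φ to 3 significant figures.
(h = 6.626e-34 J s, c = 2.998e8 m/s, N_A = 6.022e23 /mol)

Photon energy at 302 nm: hc/λ = (6.626e-34)(2.998e8)/(302e-9) = 6.578e-19 J.
Energy delivered: (59.5 mW)(280.2 s) = 16.67 J.
Photons incident: 16.67 / 6.578e-19 = 2.534e19, i.e. 2.534e19/6.022e23 = 4.208e-5 mol.
Fraction absorbed: 1 − 47.0/100 = 0.5300.
Photons absorbed: 0.5300 × 4.208e-5 = 2.230e-5 mol.
Φ = 6.08e-6 mol / 2.230e-5 mol photons = 0.273.

Φ = 0.273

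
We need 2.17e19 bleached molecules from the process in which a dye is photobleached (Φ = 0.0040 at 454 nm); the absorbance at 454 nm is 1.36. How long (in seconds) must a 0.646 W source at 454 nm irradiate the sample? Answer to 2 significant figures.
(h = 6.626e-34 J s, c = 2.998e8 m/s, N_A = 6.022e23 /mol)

t ≈ 3800 s

Product: 2.17e19 / 6.022e23 = 3.603e-5 mol.
Photons that must be absorbed: 3.603e-5 / 0.0040 = 0.009008 mol.
Fraction absorbed: 1 − 10^(−1.36) = 0.9563.
Incident photons needed: 0.009008 / 0.9563 = 0.009420 mol.
Photon energy: hc/λ = 4.375e-19 J; per mole, 2.635e5 J mol⁻¹.
Energy required: 0.009420 × 2.635e5 = 2482 J.
Time: 2482 J / 0.646 W = 3800 s.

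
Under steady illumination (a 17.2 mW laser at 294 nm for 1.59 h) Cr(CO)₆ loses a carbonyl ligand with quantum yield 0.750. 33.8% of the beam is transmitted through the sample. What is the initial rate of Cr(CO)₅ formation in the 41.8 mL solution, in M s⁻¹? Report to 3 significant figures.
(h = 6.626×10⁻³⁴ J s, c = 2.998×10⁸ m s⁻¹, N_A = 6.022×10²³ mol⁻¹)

5.02×10⁻⁷ M s⁻¹

Photon energy at 294 nm: hc/λ = (6.626×10⁻³⁴)(2.998×10⁸)/(294×10⁻⁹) = 6.757×10⁻¹⁹ J.
Energy delivered: (17.2 mW)(5724 s) = 98.45 J.
Photons incident: 98.45 / 6.757×10⁻¹⁹ = 1.457×10²⁰, i.e. 1.457×10²⁰/6.022×10²³ = 2.419×10⁻⁴ mol.
Fraction absorbed: 1 − 33.8/100 = 0.6620.
Photons absorbed: 0.6620 × 2.419×10⁻⁴ = 1.601×10⁻⁴ mol.
Product formed: 0.750 × 1.601×10⁻⁴ = 1.201×10⁻⁴ mol.
Rate: 1.201×10⁻⁴ mol / (5724 s × 0.0418 L) = 5.02×10⁻⁷ M s⁻¹.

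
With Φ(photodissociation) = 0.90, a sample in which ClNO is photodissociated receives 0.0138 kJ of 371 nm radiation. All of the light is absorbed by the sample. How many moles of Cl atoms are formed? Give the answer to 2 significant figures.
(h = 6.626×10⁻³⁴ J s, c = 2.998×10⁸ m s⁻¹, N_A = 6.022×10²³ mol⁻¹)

Photon energy at 371 nm: hc/λ = (6.626×10⁻³⁴)(2.998×10⁸)/(371×10⁻⁹) = 5.354×10⁻¹⁹ J.
Incident energy: 0.0138 kJ = 13.8 J.
Photons incident: 13.8 / 5.354×10⁻¹⁹ = 2.578×10¹⁹, i.e. 2.578×10¹⁹/6.022×10²³ = 4.281×10⁻⁵ mol.
Product: Φ × n_abs = 0.90 × 4.281×10⁻⁵ = 3.853×10⁻⁵ mol.

3.9×10⁻⁵ mol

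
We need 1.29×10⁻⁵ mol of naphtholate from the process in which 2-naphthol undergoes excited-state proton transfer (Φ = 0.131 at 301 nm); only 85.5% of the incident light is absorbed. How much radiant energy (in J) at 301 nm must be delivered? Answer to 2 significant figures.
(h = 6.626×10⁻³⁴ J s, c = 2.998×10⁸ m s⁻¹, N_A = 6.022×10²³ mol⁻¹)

Photons that must be absorbed: 1.29×10⁻⁵ / 0.131 = 9.847×10⁻⁵ mol.
Incident photons needed: 9.847×10⁻⁵ / 0.855 = 1.152×10⁻⁴ mol.
Photon energy: hc/λ = 6.600×10⁻¹⁹ J; per mole, 3.975×10⁵ J mol⁻¹.
Energy required: 1.152×10⁻⁴ × 3.975×10⁵ = 46 J.

46 J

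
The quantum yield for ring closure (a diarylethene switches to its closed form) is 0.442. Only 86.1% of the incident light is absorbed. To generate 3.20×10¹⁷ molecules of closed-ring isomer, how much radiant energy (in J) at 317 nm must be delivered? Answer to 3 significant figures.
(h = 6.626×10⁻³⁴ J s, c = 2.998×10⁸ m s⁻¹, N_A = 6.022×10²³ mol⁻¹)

Product: 3.20×10¹⁷ / 6.022×10²³ = 5.314×10⁻⁷ mol.
Photons that must be absorbed: 5.314×10⁻⁷ / 0.442 = 1.202×10⁻⁶ mol.
Incident photons needed: 1.202×10⁻⁶ / 0.861 = 1.396×10⁻⁶ mol.
Photon energy: hc/λ = 6.266×10⁻¹⁹ J; per mole, 3.773×10⁵ J mol⁻¹.
Energy required: 1.396×10⁻⁶ × 3.773×10⁵ = 0.527 J.

0.527 J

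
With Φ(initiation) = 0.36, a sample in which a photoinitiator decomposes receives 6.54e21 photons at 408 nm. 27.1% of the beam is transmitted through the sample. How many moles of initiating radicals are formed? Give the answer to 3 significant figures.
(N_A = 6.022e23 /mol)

0.00285 mol

Moles of photons: 6.54e21 / 6.022e23 = 0.01086 mol.
Fraction absorbed: 1 − 27.1/100 = 0.7290.
Photons absorbed: 0.7290 × 0.01086 = 0.007917 mol.
Product: Φ × n_abs = 0.36 × 0.007917 = 0.002850 mol.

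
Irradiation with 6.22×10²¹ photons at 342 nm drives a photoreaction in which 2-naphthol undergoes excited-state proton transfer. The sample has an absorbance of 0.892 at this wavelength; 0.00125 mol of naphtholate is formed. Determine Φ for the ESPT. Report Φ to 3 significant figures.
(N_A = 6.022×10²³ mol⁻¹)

Moles of photons: 6.22×10²¹ / 6.022×10²³ = 0.01033 mol.
Fraction absorbed: 1 − 10^(−0.892) = 0.8718.
Photons absorbed: 0.8718 × 0.01033 = 0.009006 mol.
Φ = 0.00125 mol / 0.009006 mol photons = 0.139.

Φ = 0.139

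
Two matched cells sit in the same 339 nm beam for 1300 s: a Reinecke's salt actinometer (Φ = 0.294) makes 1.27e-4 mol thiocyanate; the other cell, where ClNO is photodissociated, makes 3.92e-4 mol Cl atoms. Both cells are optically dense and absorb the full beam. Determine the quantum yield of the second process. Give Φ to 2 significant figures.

Photons absorbed by the actinometer: 1.27e-4 / 0.294 = 4.320e-4 mol.
Φ(unknown) = 3.92e-4 / 4.320e-4 = 0.91.

Φ = 0.91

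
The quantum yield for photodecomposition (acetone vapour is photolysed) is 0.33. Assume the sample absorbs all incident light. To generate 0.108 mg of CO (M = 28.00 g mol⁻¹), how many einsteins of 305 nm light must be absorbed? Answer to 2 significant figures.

1.2×10⁻⁵ einstein

Product: 0.108 mg / 28.00 g mol⁻¹ = 3.857×10⁻⁶ mol.
Photons that must be absorbed: 3.857×10⁻⁶ / 0.33 = 1.169×10⁻⁵ mol.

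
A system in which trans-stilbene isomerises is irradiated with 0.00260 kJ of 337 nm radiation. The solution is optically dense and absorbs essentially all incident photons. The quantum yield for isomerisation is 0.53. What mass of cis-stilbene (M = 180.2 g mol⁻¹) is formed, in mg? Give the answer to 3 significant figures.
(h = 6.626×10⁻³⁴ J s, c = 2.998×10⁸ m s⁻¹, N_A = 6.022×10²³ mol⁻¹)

Photon energy at 337 nm: hc/λ = (6.626×10⁻³⁴)(2.998×10⁸)/(337×10⁻⁹) = 5.895×10⁻¹⁹ J.
Incident energy: 0.00260 kJ = 2.60 J.
Photons incident: 2.60 / 5.895×10⁻¹⁹ = 4.411×10¹⁸, i.e. 4.411×10¹⁸/6.022×10²³ = 7.325×10⁻⁶ mol.
Product: Φ × n_abs = 0.53 × 7.325×10⁻⁶ = 3.882×10⁻⁶ mol.
Mass: 3.882×10⁻⁶ × 180.2 = 6.995×10⁻⁴ g = 0.700 mg.

0.700 mg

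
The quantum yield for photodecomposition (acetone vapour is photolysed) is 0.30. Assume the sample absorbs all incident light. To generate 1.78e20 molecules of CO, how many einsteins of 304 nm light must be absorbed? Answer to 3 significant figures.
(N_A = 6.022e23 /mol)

9.85e-4 einstein

Product: 1.78e20 / 6.022e23 = 2.956e-4 mol.
Photons that must be absorbed: 2.956e-4 / 0.30 = 9.853e-4 mol.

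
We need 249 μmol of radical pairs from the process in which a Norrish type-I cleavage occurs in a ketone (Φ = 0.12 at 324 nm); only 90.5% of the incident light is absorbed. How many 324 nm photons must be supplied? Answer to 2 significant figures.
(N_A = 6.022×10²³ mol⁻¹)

1.4×10²¹ photons

Product: 249 μmol = 2.49×10⁻⁴ mol.
Photons that must be absorbed: 2.49×10⁻⁴ / 0.12 = 0.002075 mol.
Incident photons needed: 0.002075 / 0.905 = 0.002293 mol.
Photon count: 0.002293 × 6.022×10²³ = 1.4×10²¹.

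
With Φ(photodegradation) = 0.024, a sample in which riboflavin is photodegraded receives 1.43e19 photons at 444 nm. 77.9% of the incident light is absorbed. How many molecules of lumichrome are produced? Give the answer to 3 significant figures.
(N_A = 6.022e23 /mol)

Moles of photons: 1.43e19 / 6.022e23 = 2.375e-5 mol.
Photons absorbed: 0.779 × 2.375e-5 = 1.850e-5 mol.
Product: Φ × n_abs = 0.024 × 1.850e-5 = 4.440e-7 mol.
As a count: 4.440e-7 × 6.022e23 = 2.67e17.

2.67e17 molecules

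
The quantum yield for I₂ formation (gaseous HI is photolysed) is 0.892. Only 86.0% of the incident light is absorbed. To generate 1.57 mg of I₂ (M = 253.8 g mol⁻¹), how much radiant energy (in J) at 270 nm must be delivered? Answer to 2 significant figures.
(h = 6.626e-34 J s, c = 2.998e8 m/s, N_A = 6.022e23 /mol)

Product: 1.57 mg / 253.8 g mol⁻¹ = 6.186e-6 mol.
Photons that must be absorbed: 6.186e-6 / 0.892 = 6.935e-6 mol.
Incident photons needed: 6.935e-6 / 0.860 = 8.064e-6 mol.
Photon energy: hc/λ = 7.357e-19 J; per mole, 4.430e5 J mol⁻¹.
Energy required: 8.064e-6 × 4.430e5 = 3.6 J.

3.6 J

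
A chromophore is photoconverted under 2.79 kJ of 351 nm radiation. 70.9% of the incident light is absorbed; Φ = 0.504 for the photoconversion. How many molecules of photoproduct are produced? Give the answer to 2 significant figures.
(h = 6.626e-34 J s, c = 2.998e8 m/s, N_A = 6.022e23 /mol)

Photon energy at 351 nm: hc/λ = (6.626e-34)(2.998e8)/(351e-9) = 5.659e-19 J.
Incident energy: 2.79 kJ = 2790 J.
Photons incident: 2790 / 5.659e-19 = 4.930e21, i.e. 4.930e21/6.022e23 = 0.008187 mol.
Photons absorbed: 0.709 × 0.008187 = 0.005805 mol.
Product: Φ × n_abs = 0.504 × 0.005805 = 0.002926 mol.
As a count: 0.002926 × 6.022e23 = 1.8e21.

1.8e21 molecules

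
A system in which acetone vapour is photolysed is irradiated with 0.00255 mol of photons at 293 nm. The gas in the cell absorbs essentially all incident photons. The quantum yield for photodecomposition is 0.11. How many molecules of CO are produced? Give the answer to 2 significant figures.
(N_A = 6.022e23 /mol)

Product: Φ × n_abs = 0.11 × 0.00255 = 2.805e-4 mol.
As a count: 2.805e-4 × 6.022e23 = 1.7e20.

1.7e20 molecules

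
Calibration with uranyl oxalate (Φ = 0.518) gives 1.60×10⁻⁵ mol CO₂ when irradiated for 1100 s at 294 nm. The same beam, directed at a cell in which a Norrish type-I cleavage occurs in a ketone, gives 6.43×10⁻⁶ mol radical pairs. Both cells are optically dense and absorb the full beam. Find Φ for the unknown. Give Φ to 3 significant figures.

Photons absorbed by the actinometer: 1.60×10⁻⁵ / 0.518 = 3.089×10⁻⁵ mol.
Φ(unknown) = 6.43×10⁻⁶ / 3.089×10⁻⁵ = 0.208.

Φ = 0.208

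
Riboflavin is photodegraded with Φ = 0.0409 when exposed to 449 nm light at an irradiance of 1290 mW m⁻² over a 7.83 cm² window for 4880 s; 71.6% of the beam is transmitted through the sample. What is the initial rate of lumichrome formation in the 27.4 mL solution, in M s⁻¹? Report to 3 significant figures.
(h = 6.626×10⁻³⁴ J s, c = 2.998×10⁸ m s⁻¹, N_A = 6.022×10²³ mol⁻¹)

1.61×10⁻⁹ M s⁻¹

Photon energy at 449 nm: hc/λ = (6.626×10⁻³⁴)(2.998×10⁸)/(449×10⁻⁹) = 4.424×10⁻¹⁹ J.
Energy delivered: (1290 mW m⁻²)(7.83×10⁻⁴ m²)(4880 s) = 4.929 J.
Photons incident: 4.929 / 4.424×10⁻¹⁹ = 1.114×10¹⁹, i.e. 1.114×10¹⁹/6.022×10²³ = 1.850×10⁻⁵ mol.
Fraction absorbed: 1 − 71.6/100 = 0.2840.
Photons absorbed: 0.2840 × 1.850×10⁻⁵ = 5.254×10⁻⁶ mol.
Product formed: 0.0409 × 5.254×10⁻⁶ = 2.149×10⁻⁷ mol.
Rate: 2.149×10⁻⁷ mol / (4880 s × 0.0274 L) = 1.61×10⁻⁹ M s⁻¹.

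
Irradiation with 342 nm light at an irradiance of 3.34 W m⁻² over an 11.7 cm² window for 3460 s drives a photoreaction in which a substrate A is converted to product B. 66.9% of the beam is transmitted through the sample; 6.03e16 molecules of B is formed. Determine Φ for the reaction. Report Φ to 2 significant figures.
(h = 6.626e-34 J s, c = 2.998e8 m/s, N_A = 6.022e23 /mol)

Φ = 0.0078

Product: 6.03e16 / 6.022e23 = 1.001e-7 mol.
Photon energy at 342 nm: hc/λ = (6.626e-34)(2.998e8)/(342e-9) = 5.808e-19 J.
Energy delivered: (3.34 W m⁻²)(11.7e-4 m²)(3460 s) = 13.52 J.
Photons incident: 13.52 / 5.808e-19 = 2.328e19, i.e. 2.328e19/6.022e23 = 3.866e-5 mol.
Fraction absorbed: 1 − 66.9/100 = 0.3310.
Photons absorbed: 0.3310 × 3.866e-5 = 1.280e-5 mol.
Φ = 1.001e-7 mol / 1.280e-5 mol photons = 0.0078.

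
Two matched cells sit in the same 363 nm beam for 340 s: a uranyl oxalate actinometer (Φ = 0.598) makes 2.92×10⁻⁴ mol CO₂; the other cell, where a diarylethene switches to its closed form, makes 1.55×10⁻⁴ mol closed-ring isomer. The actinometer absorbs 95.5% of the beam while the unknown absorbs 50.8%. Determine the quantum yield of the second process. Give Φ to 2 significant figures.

Φ = 0.60

Photons absorbed by the actinometer: 2.92×10⁻⁴ / 0.598 = 4.883×10⁻⁴ mol.
Incident flux: 4.883×10⁻⁴ / 0.955 = 5.113×10⁻⁴ einstein.
Absorbed by unknown: 0.508 × 5.113×10⁻⁴ = 2.597×10⁻⁴ mol.
Φ(unknown) = 1.55×10⁻⁴ / 2.597×10⁻⁴ = 0.60.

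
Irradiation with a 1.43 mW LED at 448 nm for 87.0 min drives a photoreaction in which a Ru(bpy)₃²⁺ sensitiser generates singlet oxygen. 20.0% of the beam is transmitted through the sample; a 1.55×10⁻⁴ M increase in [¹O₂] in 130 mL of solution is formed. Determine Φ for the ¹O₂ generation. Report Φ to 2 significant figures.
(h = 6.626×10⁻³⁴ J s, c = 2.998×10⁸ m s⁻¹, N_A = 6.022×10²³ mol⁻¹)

Product: (1.55×10⁻⁴ M)(0.13 L) = 2.015×10⁻⁵ mol.
Photon energy at 448 nm: hc/λ = (6.626×10⁻³⁴)(2.998×10⁸)/(448×10⁻⁹) = 4.434×10⁻¹⁹ J.
Energy delivered: (1.43 mW)(5220 s) = 7.465 J.
Photons incident: 7.465 / 4.434×10⁻¹⁹ = 1.684×10¹⁹, i.e. 1.684×10¹⁹/6.022×10²³ = 2.796×10⁻⁵ mol.
Fraction absorbed: 1 − 20.0/100 = 0.8000.
Photons absorbed: 0.8000 × 2.796×10⁻⁵ = 2.237×10⁻⁵ mol.
Φ = 2.015×10⁻⁵ mol / 2.237×10⁻⁵ mol photons = 0.90.

Φ = 0.90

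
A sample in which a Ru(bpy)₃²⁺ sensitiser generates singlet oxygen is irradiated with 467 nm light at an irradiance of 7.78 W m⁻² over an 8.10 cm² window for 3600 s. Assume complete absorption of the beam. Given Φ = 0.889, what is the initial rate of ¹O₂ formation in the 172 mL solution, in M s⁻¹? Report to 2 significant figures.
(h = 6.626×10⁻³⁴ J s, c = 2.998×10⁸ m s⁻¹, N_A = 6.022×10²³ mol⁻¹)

1.3×10⁻⁷ M s⁻¹

Photon energy at 467 nm: hc/λ = (6.626×10⁻³⁴)(2.998×10⁸)/(467×10⁻⁹) = 4.254×10⁻¹⁹ J.
Energy delivered: (7.78 W m⁻²)(8.10×10⁻⁴ m²)(3600 s) = 22.69 J.
Photons incident: 22.69 / 4.254×10⁻¹⁹ = 5.334×10¹⁹, i.e. 5.334×10¹⁹/6.022×10²³ = 8.858×10⁻⁵ mol.
Product formed: 0.889 × 8.858×10⁻⁵ = 7.875×10⁻⁵ mol.
Rate: 7.875×10⁻⁵ mol / (3600 s × 0.172 L) = 1.3×10⁻⁷ M s⁻¹.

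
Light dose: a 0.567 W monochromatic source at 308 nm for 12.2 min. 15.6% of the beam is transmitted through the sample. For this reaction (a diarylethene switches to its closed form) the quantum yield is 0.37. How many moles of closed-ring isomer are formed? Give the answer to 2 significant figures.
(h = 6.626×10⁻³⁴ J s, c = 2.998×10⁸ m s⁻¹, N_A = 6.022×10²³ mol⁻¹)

Photon energy at 308 nm: hc/λ = (6.626×10⁻³⁴)(2.998×10⁸)/(308×10⁻⁹) = 6.450×10⁻¹⁹ J.
Energy delivered: (0.567 W)(732 s) = 415.0 J.
Photons incident: 415.0 / 6.450×10⁻¹⁹ = 6.434×10²⁰, i.e. 6.434×10²⁰/6.022×10²³ = 0.001068 mol.
Fraction absorbed: 1 − 15.6/100 = 0.8440.
Photons absorbed: 0.8440 × 0.001068 = 9.014×10⁻⁴ mol.
Product: Φ × n_abs = 0.37 × 9.014×10⁻⁴ = 3.335×10⁻⁴ mol.

3.3×10⁻⁴ mol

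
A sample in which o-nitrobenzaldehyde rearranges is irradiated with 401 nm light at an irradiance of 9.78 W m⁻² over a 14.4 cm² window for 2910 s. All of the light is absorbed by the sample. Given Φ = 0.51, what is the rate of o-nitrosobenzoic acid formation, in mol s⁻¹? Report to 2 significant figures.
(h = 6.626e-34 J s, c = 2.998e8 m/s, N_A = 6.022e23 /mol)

Photon energy at 401 nm: hc/λ = (6.626e-34)(2.998e8)/(401e-9) = 4.954e-19 J.
Energy delivered: (9.78 W m⁻²)(14.4e-4 m²)(2910 s) = 40.98 J.
Photons incident: 40.98 / 4.954e-19 = 8.272e19, i.e. 8.272e19/6.022e23 = 1.374e-4 mol.
Product formed: 0.51 × 1.374e-4 = 7.007e-5 mol.
Rate: 7.007e-5 / 2910 s = 2.4e-8 mol s⁻¹.

2.4e-8 mol s⁻¹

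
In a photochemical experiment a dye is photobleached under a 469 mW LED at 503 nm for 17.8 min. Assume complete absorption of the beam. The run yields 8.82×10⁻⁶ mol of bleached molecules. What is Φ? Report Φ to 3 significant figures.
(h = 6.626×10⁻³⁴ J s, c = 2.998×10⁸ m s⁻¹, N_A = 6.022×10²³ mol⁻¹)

Photon energy at 503 nm: hc/λ = (6.626×10⁻³⁴)(2.998×10⁸)/(503×10⁻⁹) = 3.949×10⁻¹⁹ J.
Energy delivered: (469 mW)(1068 s) = 500.9 J.
Photons incident: 500.9 / 3.949×10⁻¹⁹ = 1.268×10²¹, i.e. 1.268×10²¹/6.022×10²³ = 0.002106 mol.
Φ = 8.82×10⁻⁶ mol / 0.002106 mol photons = 0.00419.

Φ = 0.00419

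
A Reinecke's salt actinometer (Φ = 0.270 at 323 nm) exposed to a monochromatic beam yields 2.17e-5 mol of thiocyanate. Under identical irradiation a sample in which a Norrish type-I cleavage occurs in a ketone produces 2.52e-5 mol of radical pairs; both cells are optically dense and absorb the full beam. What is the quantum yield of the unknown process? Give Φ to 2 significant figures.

Photons absorbed by the actinometer: 2.17e-5 / 0.270 = 8.037e-5 mol.
Φ(unknown) = 2.52e-5 / 8.037e-5 = 0.31.

Φ = 0.31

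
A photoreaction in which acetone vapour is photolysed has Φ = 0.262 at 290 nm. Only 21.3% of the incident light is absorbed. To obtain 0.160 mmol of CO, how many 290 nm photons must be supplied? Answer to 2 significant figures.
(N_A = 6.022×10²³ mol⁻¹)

Product: 0.160 mmol = 1.60×10⁻⁴ mol.
Photons that must be absorbed: 1.60×10⁻⁴ / 0.262 = 6.107×10⁻⁴ mol.
Incident photons needed: 6.107×10⁻⁴ / 0.213 = 0.002867 mol.
Photon count: 0.002867 × 6.022×10²³ = 1.7×10²¹.

1.7×10²¹ photons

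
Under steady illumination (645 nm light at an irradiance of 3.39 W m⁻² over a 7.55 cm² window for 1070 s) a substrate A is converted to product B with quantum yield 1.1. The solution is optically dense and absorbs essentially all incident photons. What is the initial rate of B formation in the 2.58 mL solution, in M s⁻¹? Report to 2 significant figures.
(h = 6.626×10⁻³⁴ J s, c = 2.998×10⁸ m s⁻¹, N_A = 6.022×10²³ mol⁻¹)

Photon energy at 645 nm: hc/λ = (6.626×10⁻³⁴)(2.998×10⁸)/(645×10⁻⁹) = 3.080×10⁻¹⁹ J.
Energy delivered: (3.39 W m⁻²)(7.55×10⁻⁴ m²)(1070 s) = 2.739 J.
Photons incident: 2.739 / 3.080×10⁻¹⁹ = 8.893×10¹⁸, i.e. 8.893×10¹⁸/6.022×10²³ = 1.477×10⁻⁵ mol.
Product formed: 1.1 × 1.477×10⁻⁵ = 1.625×10⁻⁵ mol.
Rate: 1.625×10⁻⁵ mol / (1070 s × 0.00258 L) = 5.9×10⁻⁶ M s⁻¹.

5.9×10⁻⁶ M s⁻¹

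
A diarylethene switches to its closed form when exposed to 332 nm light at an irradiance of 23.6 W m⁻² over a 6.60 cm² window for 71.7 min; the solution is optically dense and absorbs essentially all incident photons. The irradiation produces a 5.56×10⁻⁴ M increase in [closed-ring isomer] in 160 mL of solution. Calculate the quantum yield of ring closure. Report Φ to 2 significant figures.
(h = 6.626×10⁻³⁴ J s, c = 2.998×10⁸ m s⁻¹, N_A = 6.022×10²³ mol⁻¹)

Φ = 0.48

Product: (5.56×10⁻⁴ M)(0.16 L) = 8.896×10⁻⁵ mol.
Photon energy at 332 nm: hc/λ = (6.626×10⁻³⁴)(2.998×10⁸)/(332×10⁻⁹) = 5.983×10⁻¹⁹ J.
Energy delivered: (23.6 W m⁻²)(6.60×10⁻⁴ m²)(4302 s) = 67.01 J.
Photons incident: 67.01 / 5.983×10⁻¹⁹ = 1.120×10²⁰, i.e. 1.120×10²⁰/6.022×10²³ = 1.860×10⁻⁴ mol.
Φ = 8.896×10⁻⁵ mol / 1.860×10⁻⁴ mol photons = 0.48.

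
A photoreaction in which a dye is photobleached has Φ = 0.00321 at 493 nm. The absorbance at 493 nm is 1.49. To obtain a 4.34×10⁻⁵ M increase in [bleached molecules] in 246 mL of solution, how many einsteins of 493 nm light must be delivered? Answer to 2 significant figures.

Product: (4.34×10⁻⁵ M)(0.246 L) = 1.068×10⁻⁵ mol.
Photons that must be absorbed: 1.068×10⁻⁵ / 0.00321 = 0.003327 mol.
Fraction absorbed: 1 − 10^(−1.49) = 0.9676.
Incident photons needed: 0.003327 / 0.9676 = 0.003438 mol.

0.0034 einstein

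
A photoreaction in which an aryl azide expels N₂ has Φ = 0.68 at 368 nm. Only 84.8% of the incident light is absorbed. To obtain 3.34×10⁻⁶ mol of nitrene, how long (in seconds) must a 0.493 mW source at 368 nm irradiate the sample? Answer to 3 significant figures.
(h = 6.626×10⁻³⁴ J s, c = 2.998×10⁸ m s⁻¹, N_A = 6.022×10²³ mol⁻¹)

t ≈ 3820 s

Photons that must be absorbed: 3.34×10⁻⁶ / 0.68 = 4.912×10⁻⁶ mol.
Incident photons needed: 4.912×10⁻⁶ / 0.848 = 5.792×10⁻⁶ mol.
Photon energy: hc/λ = 5.398×10⁻¹⁹ J; per mole, 3.251×10⁵ J mol⁻¹.
Energy required: 5.792×10⁻⁶ × 3.251×10⁵ = 1.883 J.
Time: 1.883 J / 0.000493 W = 3820 s.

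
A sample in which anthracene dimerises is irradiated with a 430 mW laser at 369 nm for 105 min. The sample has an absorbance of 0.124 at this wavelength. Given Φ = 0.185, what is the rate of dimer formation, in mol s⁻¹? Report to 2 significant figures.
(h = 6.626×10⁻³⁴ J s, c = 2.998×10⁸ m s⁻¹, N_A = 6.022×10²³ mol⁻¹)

Photon energy at 369 nm: hc/λ = (6.626×10⁻³⁴)(2.998×10⁸)/(369×10⁻⁹) = 5.383×10⁻¹⁹ J.
Energy delivered: (430 mW)(6300 s) = 2709 J.
Photons incident: 2709 / 5.383×10⁻¹⁹ = 5.033×10²¹, i.e. 5.033×10²¹/6.022×10²³ = 0.008358 mol.
Fraction absorbed: 1 − 10^(−0.124) = 0.2484.
Photons absorbed: 0.2484 × 0.008358 = 0.002076 mol.
Product formed: 0.185 × 0.002076 = 3.841×10⁻⁴ mol.
Rate: 3.841×10⁻⁴ / 6300 s = 6.1×10⁻⁸ mol s⁻¹.

6.1×10⁻⁸ mol s⁻¹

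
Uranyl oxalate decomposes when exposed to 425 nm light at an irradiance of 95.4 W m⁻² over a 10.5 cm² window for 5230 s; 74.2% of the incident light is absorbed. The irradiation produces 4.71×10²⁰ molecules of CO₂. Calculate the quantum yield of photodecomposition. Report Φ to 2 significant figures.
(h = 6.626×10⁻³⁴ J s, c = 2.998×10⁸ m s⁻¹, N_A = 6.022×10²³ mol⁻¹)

Φ = 0.57

Product: 4.71×10²⁰ / 6.022×10²³ = 7.821×10⁻⁴ mol.
Photon energy at 425 nm: hc/λ = (6.626×10⁻³⁴)(2.998×10⁸)/(425×10⁻⁹) = 4.674×10⁻¹⁹ J.
Energy delivered: (95.4 W m⁻²)(10.5×10⁻⁴ m²)(5230 s) = 523.9 J.
Photons incident: 523.9 / 4.674×10⁻¹⁹ = 1.121×10²¹, i.e. 1.121×10²¹/6.022×10²³ = 0.001862 mol.
Photons absorbed: 0.742 × 0.001862 = 0.001382 mol.
Φ = 7.821×10⁻⁴ mol / 0.001382 mol photons = 0.57.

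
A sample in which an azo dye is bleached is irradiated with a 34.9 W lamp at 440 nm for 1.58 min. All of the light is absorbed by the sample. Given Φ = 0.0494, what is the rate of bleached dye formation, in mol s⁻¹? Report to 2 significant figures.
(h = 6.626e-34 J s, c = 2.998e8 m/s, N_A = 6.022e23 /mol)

Photon energy at 440 nm: hc/λ = (6.626e-34)(2.998e8)/(440e-9) = 4.515e-19 J.
Energy delivered: (34.9 W)(94.8 s) = 3309 J.
Photons incident: 3309 / 4.515e-19 = 7.329e21, i.e. 7.329e21/6.022e23 = 0.01217 mol.
Product formed: 0.0494 × 0.01217 = 6.012e-4 mol.
Rate: 6.012e-4 / 94.8 s = 6.3e-6 mol s⁻¹.

6.3e-6 mol s⁻¹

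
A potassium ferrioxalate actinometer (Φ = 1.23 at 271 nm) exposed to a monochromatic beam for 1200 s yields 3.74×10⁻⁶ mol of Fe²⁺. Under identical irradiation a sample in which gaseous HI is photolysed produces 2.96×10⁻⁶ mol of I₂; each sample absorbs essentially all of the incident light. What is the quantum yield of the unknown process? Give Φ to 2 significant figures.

Photons absorbed by the actinometer: 3.74×10⁻⁶ / 1.23 = 3.041×10⁻⁶ mol.
Φ(unknown) = 2.96×10⁻⁶ / 3.041×10⁻⁶ = 0.97.

Φ = 0.97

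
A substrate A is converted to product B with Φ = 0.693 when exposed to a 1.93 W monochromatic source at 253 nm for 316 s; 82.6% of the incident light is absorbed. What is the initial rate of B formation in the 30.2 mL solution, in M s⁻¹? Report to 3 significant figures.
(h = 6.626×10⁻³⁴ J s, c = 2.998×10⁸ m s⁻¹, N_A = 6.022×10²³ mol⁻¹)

Photon energy at 253 nm: hc/λ = (6.626×10⁻³⁴)(2.998×10⁸)/(253×10⁻⁹) = 7.852×10⁻¹⁹ J.
Energy delivered: (1.93 W)(316 s) = 609.9 J.
Photons incident: 609.9 / 7.852×10⁻¹⁹ = 7.767×10²⁰, i.e. 7.767×10²⁰/6.022×10²³ = 0.001290 mol.
Photons absorbed: 0.826 × 0.001290 = 0.001066 mol.
Product formed: 0.693 × 0.001066 = 7.387×10⁻⁴ mol.
Rate: 7.387×10⁻⁴ mol / (316 s × 0.0302 L) = 7.74×10⁻⁵ M s⁻¹.

7.74×10⁻⁵ M s⁻¹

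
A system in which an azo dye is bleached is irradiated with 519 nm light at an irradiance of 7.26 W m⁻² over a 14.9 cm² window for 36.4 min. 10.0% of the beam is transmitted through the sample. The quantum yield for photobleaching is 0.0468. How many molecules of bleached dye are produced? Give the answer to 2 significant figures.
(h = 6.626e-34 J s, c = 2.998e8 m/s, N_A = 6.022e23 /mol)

2.6e18 molecules

Photon energy at 519 nm: hc/λ = (6.626e-34)(2.998e8)/(519e-9) = 3.828e-19 J.
Energy delivered: (7.26 W m⁻²)(14.9e-4 m²)(2184 s) = 23.63 J.
Photons incident: 23.63 / 3.828e-19 = 6.173e19, i.e. 6.173e19/6.022e23 = 1.025e-4 mol.
Fraction absorbed: 1 − 10.0/100 = 0.9000.
Photons absorbed: 0.9000 × 1.025e-4 = 9.225e-5 mol.
Product: Φ × n_abs = 0.0468 × 9.225e-5 = 4.317e-6 mol.
As a count: 4.317e-6 × 6.022e23 = 2.6e18.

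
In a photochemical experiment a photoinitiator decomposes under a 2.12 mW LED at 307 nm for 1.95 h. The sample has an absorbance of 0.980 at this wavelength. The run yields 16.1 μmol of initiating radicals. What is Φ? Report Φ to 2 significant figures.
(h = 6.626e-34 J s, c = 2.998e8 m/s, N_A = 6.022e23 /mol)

Φ = 0.47

Product: 16.1 μmol = 1.61e-5 mol.
Photon energy at 307 nm: hc/λ = (6.626e-34)(2.998e8)/(307e-9) = 6.471e-19 J.
Energy delivered: (2.12 mW)(7020 s) = 14.88 J.
Photons incident: 14.88 / 6.471e-19 = 2.299e19, i.e. 2.299e19/6.022e23 = 3.818e-5 mol.
Fraction absorbed: 1 − 10^(−0.980) = 0.8953.
Photons absorbed: 0.8953 × 3.818e-5 = 3.418e-5 mol.
Φ = 1.61e-5 mol / 3.418e-5 mol photons = 0.47.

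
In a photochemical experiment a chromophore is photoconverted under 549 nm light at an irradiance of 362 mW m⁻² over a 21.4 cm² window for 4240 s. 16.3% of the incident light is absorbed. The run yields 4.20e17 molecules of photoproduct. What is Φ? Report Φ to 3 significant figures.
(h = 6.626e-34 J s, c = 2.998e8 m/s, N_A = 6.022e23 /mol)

Φ = 0.284

Product: 4.20e17 / 6.022e23 = 6.974e-7 mol.
Photon energy at 549 nm: hc/λ = (6.626e-34)(2.998e8)/(549e-9) = 3.618e-19 J.
Energy delivered: (362 mW m⁻²)(21.4e-4 m²)(4240 s) = 3.285 J.
Photons incident: 3.285 / 3.618e-19 = 9.080e18, i.e. 9.080e18/6.022e23 = 1.508e-5 mol.
Photons absorbed: 0.163 × 1.508e-5 = 2.458e-6 mol.
Φ = 6.974e-7 mol / 2.458e-6 mol photons = 0.284.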